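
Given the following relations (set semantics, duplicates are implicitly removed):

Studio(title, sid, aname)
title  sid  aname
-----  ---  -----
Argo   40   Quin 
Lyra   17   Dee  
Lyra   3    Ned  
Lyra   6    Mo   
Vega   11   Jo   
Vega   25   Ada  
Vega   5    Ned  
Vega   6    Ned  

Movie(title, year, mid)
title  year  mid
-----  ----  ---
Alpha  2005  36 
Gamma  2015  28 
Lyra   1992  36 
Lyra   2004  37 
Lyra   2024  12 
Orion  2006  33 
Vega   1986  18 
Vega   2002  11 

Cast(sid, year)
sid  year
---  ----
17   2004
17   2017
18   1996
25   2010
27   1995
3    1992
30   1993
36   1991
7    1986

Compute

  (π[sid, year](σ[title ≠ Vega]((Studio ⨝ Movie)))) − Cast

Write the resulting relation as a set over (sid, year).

Studio ⋈ Movie (natural join on title): {(Lyra, 17, Dee, 1992, 36), (Lyra, 17, Dee, 2004, 37), (Lyra, 17, Dee, 2024, 12), (Lyra, 3, Ned, 1992, 36), (Lyra, 3, Ned, 2004, 37), (Lyra, 3, Ned, 2024, 12), (Lyra, 6, Mo, 1992, 36), (Lyra, 6, Mo, 2004, 37), (Lyra, 6, Mo, 2024, 12), (Vega, 11, Jo, 1986, 18), (Vega, 11, Jo, 2002, 11), (Vega, 25, Ada, 1986, 18), (Vega, 25, Ada, 2002, 11), (Vega, 5, Ned, 1986, 18), (Vega, 5, Ned, 2002, 11), (Vega, 6, Ned, 1986, 18), (Vega, 6, Ned, 2002, 11)}
σ[title ≠ Vega]: keep tuples satisfying title ≠ Vega → {(Lyra, 17, Dee, 1992, 36), (Lyra, 17, Dee, 2004, 37), (Lyra, 17, Dee, 2024, 12), (Lyra, 3, Ned, 1992, 36), (Lyra, 3, Ned, 2004, 37), (Lyra, 3, Ned, 2024, 12), (Lyra, 6, Mo, 1992, 36), (Lyra, 6, Mo, 2004, 37), (Lyra, 6, Mo, 2024, 12)}
Keep only column(s) sid, year: {(17, 1992), (17, 2004), (17, 2024), (3, 1992), (3, 2004), (3, 2024), (6, 1992), (6, 2004), (6, 2024)}
Difference: {(17, 1992), (17, 2004), (17, 2024), (3, 1992), (3, 2004), (3, 2024), (6, 1992), (6, 2004), (6, 2024)} with {(17, 2004), (17, 2017), (18, 1996), (25, 2010), (27, 1995), (3, 1992), (30, 1993), (36, 1991), (7, 1986)} → {(17, 1992), (17, 2024), (3, 2004), (3, 2024), (6, 1992), (6, 2004), (6, 2024)}

{(17, 1992), (17, 2024), (3, 2004), (3, 2024), (6, 1992), (6, 2004), (6, 2024)}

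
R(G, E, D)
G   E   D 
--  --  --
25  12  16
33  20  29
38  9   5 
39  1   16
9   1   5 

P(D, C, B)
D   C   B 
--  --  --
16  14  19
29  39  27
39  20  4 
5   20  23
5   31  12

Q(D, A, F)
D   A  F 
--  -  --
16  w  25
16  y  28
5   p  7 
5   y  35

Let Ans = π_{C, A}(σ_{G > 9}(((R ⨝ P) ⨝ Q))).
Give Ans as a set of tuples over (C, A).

Joining R and P on D yields {(25, 12, 16, 14, 19), (33, 20, 29, 39, 27), (38, 9, 5, 20, 23), (38, 9, 5, 31, 12), (39, 1, 16, 14, 19), (9, 1, 5, 20, 23), (9, 1, 5, 31, 12)}.
Joining (R ⨝ P) and Q on D yields {(25, 12, 16, 14, 19, w, 25), (25, 12, 16, 14, 19, y, 28), (38, 9, 5, 20, 23, p, 7), (38, 9, 5, 20, 23, y, 35), (38, 9, 5, 31, 12, p, 7), (38, 9, 5, 31, 12, y, 35), (39, 1, 16, 14, 19, w, 25), (39, 1, 16, 14, 19, y, 28), (9, 1, 5, 20, 23, p, 7), (9, 1, 5, 20, 23, y, 35), (9, 1, 5, 31, 12, p, 7), (9, 1, 5, 31, 12, y, 35)}.
Selection G > 9: {(25, 12, 16, 14, 19, w, 25), (25, 12, 16, 14, 19, y, 28), (38, 9, 5, 20, 23, p, 7), (38, 9, 5, 20, 23, y, 35), (38, 9, 5, 31, 12, p, 7), (38, 9, 5, 31, 12, y, 35), (39, 1, 16, 14, 19, w, 25), (39, 1, 16, 14, 19, y, 28)}
π_{C, A} gives {(14, w), (14, y), (20, p), (20, y), (31, p), (31, y)} (2 duplicate(s) eliminated).

{(14, w), (14, y), (20, p), (20, y), (31, p), (31, y)}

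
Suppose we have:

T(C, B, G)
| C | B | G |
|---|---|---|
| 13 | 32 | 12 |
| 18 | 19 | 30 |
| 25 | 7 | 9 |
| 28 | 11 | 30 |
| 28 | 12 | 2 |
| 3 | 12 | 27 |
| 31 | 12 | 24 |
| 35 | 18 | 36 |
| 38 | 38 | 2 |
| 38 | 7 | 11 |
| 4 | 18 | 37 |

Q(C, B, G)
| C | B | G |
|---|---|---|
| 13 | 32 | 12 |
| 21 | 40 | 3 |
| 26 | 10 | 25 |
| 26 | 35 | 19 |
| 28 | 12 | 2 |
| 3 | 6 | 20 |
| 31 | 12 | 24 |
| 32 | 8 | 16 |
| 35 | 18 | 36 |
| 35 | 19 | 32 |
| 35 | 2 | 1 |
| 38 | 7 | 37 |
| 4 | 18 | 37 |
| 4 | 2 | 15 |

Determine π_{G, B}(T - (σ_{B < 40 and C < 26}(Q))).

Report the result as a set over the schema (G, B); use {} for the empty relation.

{(11, 7), (2, 12), (2, 38), (24, 12), (27, 12), (30, 11), (30, 19), (36, 18), (9, 7)}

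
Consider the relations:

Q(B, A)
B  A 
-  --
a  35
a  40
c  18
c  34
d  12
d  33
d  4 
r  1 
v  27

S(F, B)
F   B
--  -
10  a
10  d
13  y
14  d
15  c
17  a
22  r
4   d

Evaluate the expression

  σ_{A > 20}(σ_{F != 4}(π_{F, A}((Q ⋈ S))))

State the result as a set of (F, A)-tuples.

Joining Q and S on B yields {(a, 35, 10), (a, 35, 17), (a, 40, 10), (a, 40, 17), (c, 18, 15), (c, 34, 15), (d, 12, 10), (d, 12, 14), (d, 12, 4), (d, 33, 10), (d, 33, 14), (d, 33, 4), (d, 4, 10), (d, 4, 14), (d, 4, 4), (r, 1, 22)}.
π[F, A]: project onto (F, A) → {(10, 12), (10, 33), (10, 35), (10, 4), (10, 40), (14, 12), (14, 33), (14, 4), (15, 18), (15, 34), (17, 35), (17, 40), (22, 1), (4, 12), (4, 33), (4, 4)}
Selection F != 4: {(10, 12), (10, 33), (10, 35), (10, 4), (10, 40), (14, 12), (14, 33), (14, 4), (15, 18), (15, 34), (17, 35), (17, 40), (22, 1)}
Selection A > 20: {(10, 33), (10, 35), (10, 40), (14, 33), (15, 34), (17, 35), (17, 40)}

{(10, 33), (10, 35), (10, 40), (14, 33), (15, 34), (17, 35), (17, 40)}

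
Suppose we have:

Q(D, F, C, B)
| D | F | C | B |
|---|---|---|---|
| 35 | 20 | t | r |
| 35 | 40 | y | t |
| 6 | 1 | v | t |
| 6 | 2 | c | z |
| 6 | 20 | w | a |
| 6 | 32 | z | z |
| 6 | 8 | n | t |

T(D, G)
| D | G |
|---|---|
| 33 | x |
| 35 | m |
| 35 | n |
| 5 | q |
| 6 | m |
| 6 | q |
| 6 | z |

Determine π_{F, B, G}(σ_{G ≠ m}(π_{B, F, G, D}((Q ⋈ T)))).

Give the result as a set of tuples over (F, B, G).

{(1, t, q), (1, t, z), (2, z, q), (2, z, z), (20, a, q), (20, a, z), (20, r, n), (32, z, q), (32, z, z), (40, t, n), (8, t, q), (8, t, z)}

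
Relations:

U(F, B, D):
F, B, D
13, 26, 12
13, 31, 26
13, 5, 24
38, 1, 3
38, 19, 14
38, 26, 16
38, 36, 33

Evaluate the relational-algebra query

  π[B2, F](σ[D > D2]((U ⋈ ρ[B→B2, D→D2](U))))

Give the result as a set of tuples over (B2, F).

ρ[B→B2, D→D2]: schema becomes (F, B2, D2); tuples unchanged.
Joining U and ρ[B→B2, D→D2](U) on F yields {(13, 26, 12, 26, 12), (13, 26, 12, 31, 26), (13, 26, 12, 5, 24), (13, 31, 26, 26, 12), (13, 31, 26, 31, 26), (13, 31, 26, 5, 24), (13, 5, 24, 26, 12), (13, 5, 24, 31, 26), (13, 5, 24, 5, 24), (38, 1, 3, 1, 3), (38, 1, 3, 19, 14), (38, 1, 3, 26, 16), (38, 1, 3, 36, 33), (38, 19, 14, 1, 3), (38, 19, 14, 19, 14), (38, 19, 14, 26, 16), (38, 19, 14, 36, 33), (38, 26, 16, 1, 3), (38, 26, 16, 19, 14), (38, 26, 16, 26, 16), (38, 26, 16, 36, 33), (38, 36, 33, 1, 3), (38, 36, 33, 19, 14), (38, 36, 33, 26, 16), (38, 36, 33, 36, 33)}.
Filtering on D > D2 leaves {(13, 31, 26, 26, 12), (13, 31, 26, 5, 24), (13, 5, 24, 26, 12), (38, 19, 14, 1, 3), (38, 26, 16, 1, 3), (38, 26, 16, 19, 14), (38, 36, 33, 1, 3), (38, 36, 33, 19, 14), (38, 36, 33, 26, 16)}.
Keep only column(s) B2, F (4 duplicate(s) eliminated): {(1, 38), (19, 38), (26, 13), (26, 38), (5, 13)}

{(1, 38), (19, 38), (26, 13), (26, 38), (5, 13)}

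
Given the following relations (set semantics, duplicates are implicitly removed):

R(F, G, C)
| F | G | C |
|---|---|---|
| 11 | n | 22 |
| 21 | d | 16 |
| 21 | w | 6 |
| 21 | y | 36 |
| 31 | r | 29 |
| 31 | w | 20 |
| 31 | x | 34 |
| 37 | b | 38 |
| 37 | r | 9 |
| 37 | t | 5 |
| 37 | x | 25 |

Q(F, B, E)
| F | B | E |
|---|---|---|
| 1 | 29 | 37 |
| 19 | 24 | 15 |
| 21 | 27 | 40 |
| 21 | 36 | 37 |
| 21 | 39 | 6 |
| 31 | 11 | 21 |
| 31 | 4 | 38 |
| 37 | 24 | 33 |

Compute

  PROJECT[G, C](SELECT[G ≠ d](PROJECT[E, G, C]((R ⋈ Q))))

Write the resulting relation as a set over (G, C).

{(b, 38), (r, 29), (r, 9), (t, 5), (w, 20), (w, 6), (x, 25), (x, 34), (y, 36)}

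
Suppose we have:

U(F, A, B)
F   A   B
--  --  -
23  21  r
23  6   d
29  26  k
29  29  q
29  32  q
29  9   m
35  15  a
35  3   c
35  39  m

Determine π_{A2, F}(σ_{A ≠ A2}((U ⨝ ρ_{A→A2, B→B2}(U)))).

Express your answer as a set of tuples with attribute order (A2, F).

{(15, 35), (21, 23), (26, 29), (29, 29), (3, 35), (32, 29), (39, 35), (6, 23), (9, 29)}

ρ[A→A2, B→B2]: schema becomes (F, A2, B2); tuples unchanged.
Natural join on F: {(23, 21, r, 21, r), (23, 21, r, 6, d), (23, 6, d, 21, r), (23, 6, d, 6, d), (29, 26, k, 26, k), (29, 26, k, 29, q), (29, 26, k, 32, q), (29, 26, k, 9, m), (29, 29, q, 26, k), (29, 29, q, 29, q), (29, 29, q, 32, q), (29, 29, q, 9, m), (29, 32, q, 26, k), (29, 32, q, 29, q), (29, 32, q, 32, q), (29, 32, q, 9, m), (29, 9, m, 26, k), (29, 9, m, 29, q), (29, 9, m, 32, q), (29, 9, m, 9, m), (35, 15, a, 15, a), (35, 15, a, 3, c), (35, 15, a, 39, m), (35, 3, c, 15, a), (35, 3, c, 3, c), (35, 3, c, 39, m), (35, 39, m, 15, a), (35, 39, m, 3, c), (35, 39, m, 39, m)}
Apply σ_{A ≠ A2}; surviving tuples: {(23, 21, r, 6, d), (23, 6, d, 21, r), (29, 26, k, 29, q), (29, 26, k, 32, q), (29, 26, k, 9, m), (29, 29, q, 26, k), (29, 29, q, 32, q), (29, 29, q, 9, m), (29, 32, q, 26, k), (29, 32, q, 29, q), (29, 32, q, 9, m), (29, 9, m, 26, k), (29, 9, m, 29, q), (29, 9, m, 32, q), (35, 15, a, 3, c), (35, 15, a, 39, m), (35, 3, c, 15, a), (35, 3, c, 39, m), (35, 39, m, 15, a), (35, 39, m, 3, c)}
Projecting to A2, F (11 duplicate(s) eliminated): {(15, 35), (21, 23), (26, 29), (29, 29), (3, 35), (32, 29), (39, 35), (6, 23), (9, 29)}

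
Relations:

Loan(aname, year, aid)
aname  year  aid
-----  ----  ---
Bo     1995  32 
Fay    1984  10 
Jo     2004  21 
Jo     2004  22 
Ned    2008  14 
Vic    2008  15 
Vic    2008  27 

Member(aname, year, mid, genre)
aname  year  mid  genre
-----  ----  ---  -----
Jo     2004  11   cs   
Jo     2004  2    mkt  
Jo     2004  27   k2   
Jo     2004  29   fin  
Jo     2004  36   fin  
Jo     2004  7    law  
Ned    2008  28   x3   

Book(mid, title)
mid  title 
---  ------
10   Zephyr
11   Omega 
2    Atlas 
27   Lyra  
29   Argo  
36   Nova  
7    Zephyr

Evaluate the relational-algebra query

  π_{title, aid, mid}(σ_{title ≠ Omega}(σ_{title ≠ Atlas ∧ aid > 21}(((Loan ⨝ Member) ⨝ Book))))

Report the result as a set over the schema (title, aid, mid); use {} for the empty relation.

Joining Loan and Member on aname, year yields {(Jo, 2004, 21, 11, cs), (Jo, 2004, 21, 2, mkt), (Jo, 2004, 21, 27, k2), (Jo, 2004, 21, 29, fin), (Jo, 2004, 21, 36, fin), (Jo, 2004, 21, 7, law), (Jo, 2004, 22, 11, cs), (Jo, 2004, 22, 2, mkt), (Jo, 2004, 22, 27, k2), (Jo, 2004, 22, 29, fin), (Jo, 2004, 22, 36, fin), (Jo, 2004, 22, 7, law), (Ned, 2008, 14, 28, x3)}.
Joining (Loan ⨝ Member) and Book on mid yields {(Jo, 2004, 21, 11, cs, Omega), (Jo, 2004, 21, 2, mkt, Atlas), (Jo, 2004, 21, 27, k2, Lyra), (Jo, 2004, 21, 29, fin, Argo), (Jo, 2004, 21, 36, fin, Nova), (Jo, 2004, 21, 7, law, Zephyr), (Jo, 2004, 22, 11, cs, Omega), (Jo, 2004, 22, 2, mkt, Atlas), (Jo, 2004, 22, 27, k2, Lyra), (Jo, 2004, 22, 29, fin, Argo), (Jo, 2004, 22, 36, fin, Nova), (Jo, 2004, 22, 7, law, Zephyr)}.
σ[title ≠ Atlas ∧ aid > 21]: keep tuples satisfying title ≠ Atlas ∧ aid > 21 → {(Jo, 2004, 22, 11, cs, Omega), (Jo, 2004, 22, 27, k2, Lyra), (Jo, 2004, 22, 29, fin, Argo), (Jo, 2004, 22, 36, fin, Nova), (Jo, 2004, 22, 7, law, Zephyr)}
σ[title ≠ Omega]: keep tuples satisfying title ≠ Omega → {(Jo, 2004, 22, 27, k2, Lyra), (Jo, 2004, 22, 29, fin, Argo), (Jo, 2004, 22, 36, fin, Nova), (Jo, 2004, 22, 7, law, Zephyr)}
Projecting to title, aid, mid: {(Argo, 22, 29), (Lyra, 22, 27), (Nova, 22, 36), (Zephyr, 22, 7)}

{(Argo, 22, 29), (Lyra, 22, 27), (Nova, 22, 36), (Zephyr, 22, 7)}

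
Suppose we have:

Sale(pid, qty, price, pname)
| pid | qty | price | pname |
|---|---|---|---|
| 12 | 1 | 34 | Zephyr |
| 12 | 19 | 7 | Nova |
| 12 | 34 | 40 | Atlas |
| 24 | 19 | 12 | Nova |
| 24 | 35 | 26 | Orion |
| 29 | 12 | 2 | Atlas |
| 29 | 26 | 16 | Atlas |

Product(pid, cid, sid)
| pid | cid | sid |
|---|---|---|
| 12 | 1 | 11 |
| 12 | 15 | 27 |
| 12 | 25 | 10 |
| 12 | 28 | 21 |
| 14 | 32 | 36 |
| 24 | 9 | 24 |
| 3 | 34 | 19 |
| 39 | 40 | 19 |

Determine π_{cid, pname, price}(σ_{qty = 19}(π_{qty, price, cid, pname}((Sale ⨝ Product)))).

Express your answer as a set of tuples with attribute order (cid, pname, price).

Joining Sale and Product on pid yields {(12, 1, 34, Zephyr, 1, 11), (12, 1, 34, Zephyr, 15, 27), (12, 1, 34, Zephyr, 25, 10), (12, 1, 34, Zephyr, 28, 21), (12, 19, 7, Nova, 1, 11), (12, 19, 7, Nova, 15, 27), (12, 19, 7, Nova, 25, 10), (12, 19, 7, Nova, 28, 21), (12, 34, 40, Atlas, 1, 11), (12, 34, 40, Atlas, 15, 27), (12, 34, 40, Atlas, 25, 10), (12, 34, 40, Atlas, 28, 21), (24, 19, 12, Nova, 9, 24), (24, 35, 26, Orion, 9, 24)}.
Projecting to qty, price, cid, pname: {(1, 34, 1, Zephyr), (1, 34, 15, Zephyr), (1, 34, 25, Zephyr), (1, 34, 28, Zephyr), (19, 12, 9, Nova), (19, 7, 1, Nova), (19, 7, 15, Nova), (19, 7, 25, Nova), (19, 7, 28, Nova), (34, 40, 1, Atlas), (34, 40, 15, Atlas), (34, 40, 25, Atlas), (34, 40, 28, Atlas), (35, 26, 9, Orion)}
Selection qty = 19: {(19, 12, 9, Nova), (19, 7, 1, Nova), (19, 7, 15, Nova), (19, 7, 25, Nova), (19, 7, 28, Nova)}
Projecting to cid, pname, price: {(1, Nova, 7), (15, Nova, 7), (25, Nova, 7), (28, Nova, 7), (9, Nova, 12)}

{(1, Nova, 7), (15, Nova, 7), (25, Nova, 7), (28, Nova, 7), (9, Nova, 12)}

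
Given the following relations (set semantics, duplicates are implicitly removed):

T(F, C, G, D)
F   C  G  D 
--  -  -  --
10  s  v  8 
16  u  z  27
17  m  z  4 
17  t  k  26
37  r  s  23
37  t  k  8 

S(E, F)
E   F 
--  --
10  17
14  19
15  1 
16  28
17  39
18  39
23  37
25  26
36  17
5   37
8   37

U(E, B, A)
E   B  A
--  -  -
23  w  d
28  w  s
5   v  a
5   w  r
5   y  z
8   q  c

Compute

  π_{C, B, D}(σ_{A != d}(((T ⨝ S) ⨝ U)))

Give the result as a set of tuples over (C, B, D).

Joining T and S on F yields {(17, m, z, 4, 10), (17, m, z, 4, 36), (17, t, k, 26, 10), (17, t, k, 26, 36), (37, r, s, 23, 23), (37, r, s, 23, 5), (37, r, s, 23, 8), (37, t, k, 8, 23), (37, t, k, 8, 5), (37, t, k, 8, 8)}.
Joining (T ⨝ S) and U on E yields {(37, r, s, 23, 23, w, d), (37, r, s, 23, 5, v, a), (37, r, s, 23, 5, w, r), (37, r, s, 23, 5, y, z), (37, r, s, 23, 8, q, c), (37, t, k, 8, 23, w, d), (37, t, k, 8, 5, v, a), (37, t, k, 8, 5, w, r), (37, t, k, 8, 5, y, z), (37, t, k, 8, 8, q, c)}.
σ[A != d]: keep tuples satisfying A != d → {(37, r, s, 23, 5, v, a), (37, r, s, 23, 5, w, r), (37, r, s, 23, 5, y, z), (37, r, s, 23, 8, q, c), (37, t, k, 8, 5, v, a), (37, t, k, 8, 5, w, r), (37, t, k, 8, 5, y, z), (37, t, k, 8, 8, q, c)}
Projecting to C, B, D: {(r, q, 23), (r, v, 23), (r, w, 23), (r, y, 23), (t, q, 8), (t, v, 8), (t, w, 8), (t, y, 8)}

{(r, q, 23), (r, v, 23), (r, w, 23), (r, y, 23), (t, q, 8), (t, v, 8), (t, w, 8), (t, y, 8)}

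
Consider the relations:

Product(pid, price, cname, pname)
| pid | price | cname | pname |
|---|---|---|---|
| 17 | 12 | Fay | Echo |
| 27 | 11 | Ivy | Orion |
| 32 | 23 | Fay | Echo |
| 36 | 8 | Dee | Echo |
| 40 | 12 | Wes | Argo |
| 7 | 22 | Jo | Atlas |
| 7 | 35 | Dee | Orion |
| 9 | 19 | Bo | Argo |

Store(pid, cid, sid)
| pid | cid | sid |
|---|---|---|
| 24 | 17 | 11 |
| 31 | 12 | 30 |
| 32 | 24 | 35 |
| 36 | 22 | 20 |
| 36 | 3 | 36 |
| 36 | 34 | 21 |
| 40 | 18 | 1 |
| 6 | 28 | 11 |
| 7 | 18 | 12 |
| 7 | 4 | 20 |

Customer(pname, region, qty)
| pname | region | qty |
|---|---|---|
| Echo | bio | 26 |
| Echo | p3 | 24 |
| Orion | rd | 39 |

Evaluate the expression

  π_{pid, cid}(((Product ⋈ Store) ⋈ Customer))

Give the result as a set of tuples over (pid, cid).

{(32, 24), (36, 22), (36, 3), (36, 34), (7, 18), (7, 4)}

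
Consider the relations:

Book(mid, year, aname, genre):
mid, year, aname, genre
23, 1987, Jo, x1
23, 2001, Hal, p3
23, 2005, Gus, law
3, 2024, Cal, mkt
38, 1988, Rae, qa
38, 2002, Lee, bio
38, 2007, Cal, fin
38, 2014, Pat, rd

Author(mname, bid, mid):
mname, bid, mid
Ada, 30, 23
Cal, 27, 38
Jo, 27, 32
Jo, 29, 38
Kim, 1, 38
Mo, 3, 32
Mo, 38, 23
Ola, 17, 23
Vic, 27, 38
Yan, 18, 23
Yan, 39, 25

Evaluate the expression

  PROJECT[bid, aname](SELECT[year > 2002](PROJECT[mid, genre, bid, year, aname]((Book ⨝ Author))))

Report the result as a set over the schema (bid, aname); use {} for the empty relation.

{(1, Cal), (1, Pat), (17, Gus), (18, Gus), (27, Cal), (27, Pat), (29, Cal), (29, Pat), (30, Gus), (38, Gus)}

Joining Book and Author on mid yields {(23, 1987, Jo, x1, Ada, 30), (23, 1987, Jo, x1, Mo, 38), (23, 1987, Jo, x1, Ola, 17), (23, 1987, Jo, x1, Yan, 18), (23, 2001, Hal, p3, Ada, 30), (23, 2001, Hal, p3, Mo, 38), (23, 2001, Hal, p3, Ola, 17), (23, 2001, Hal, p3, Yan, 18), (23, 2005, Gus, law, Ada, 30), (23, 2005, Gus, law, Mo, 38), (23, 2005, Gus, law, Ola, 17), (23, 2005, Gus, law, Yan, 18), (38, 1988, Rae, qa, Cal, 27), (38, 1988, Rae, qa, Jo, 29), (38, 1988, Rae, qa, Kim, 1), (38, 1988, Rae, qa, Vic, 27), (38, 2002, Lee, bio, Cal, 27), (38, 2002, Lee, bio, Jo, 29), (38, 2002, Lee, bio, Kim, 1), (38, 2002, Lee, bio, Vic, 27), (38, 2007, Cal, fin, Cal, 27), (38, 2007, Cal, fin, Jo, 29), (38, 2007, Cal, fin, Kim, 1), (38, 2007, Cal, fin, Vic, 27), (38, 2014, Pat, rd, Cal, 27), (38, 2014, Pat, rd, Jo, 29), (38, 2014, Pat, rd, Kim, 1), (38, 2014, Pat, rd, Vic, 27)}.
Projecting to mid, genre, bid, year, aname (4 duplicate(s) eliminated): {(23, law, 17, 2005, Gus), (23, law, 18, 2005, Gus), (23, law, 30, 2005, Gus), (23, law, 38, 2005, Gus), (23, p3, 17, 2001, Hal), (23, p3, 18, 2001, Hal), (23, p3, 30, 2001, Hal), (23, p3, 38, 2001, Hal), (23, x1, 17, 1987, Jo), (23, x1, 18, 1987, Jo), (23, x1, 30, 1987, Jo), (23, x1, 38, 1987, Jo), (38, bio, 1, 2002, Lee), (38, bio, 27, 2002, Lee), (38, bio, 29, 2002, Lee), (38, fin, 1, 2007, Cal), (38, fin, 27, 2007, Cal), (38, fin, 29, 2007, Cal), (38, qa, 1, 1988, Rae), (38, qa, 27, 1988, Rae), (38, qa, 29, 1988, Rae), (38, rd, 1, 2014, Pat), (38, rd, 27, 2014, Pat), (38, rd, 29, 2014, Pat)}
σ[year > 2002]: keep tuples satisfying year > 2002 → {(23, law, 17, 2005, Gus), (23, law, 18, 2005, Gus), (23, law, 30, 2005, Gus), (23, law, 38, 2005, Gus), (38, fin, 1, 2007, Cal), (38, fin, 27, 2007, Cal), (38, fin, 29, 2007, Cal), (38, rd, 1, 2014, Pat), (38, rd, 27, 2014, Pat), (38, rd, 29, 2014, Pat)}
Projecting to bid, aname: {(1, Cal), (1, Pat), (17, Gus), (18, Gus), (27, Cal), (27, Pat), (29, Cal), (29, Pat), (30, Gus), (38, Gus)}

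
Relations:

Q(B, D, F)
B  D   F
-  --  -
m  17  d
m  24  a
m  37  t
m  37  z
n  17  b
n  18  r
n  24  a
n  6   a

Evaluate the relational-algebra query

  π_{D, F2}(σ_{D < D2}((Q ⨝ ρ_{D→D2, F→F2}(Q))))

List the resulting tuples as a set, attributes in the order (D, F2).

{(17, a), (17, r), (17, t), (17, z), (18, a), (24, t), (24, z), (6, a), (6, b), (6, r)}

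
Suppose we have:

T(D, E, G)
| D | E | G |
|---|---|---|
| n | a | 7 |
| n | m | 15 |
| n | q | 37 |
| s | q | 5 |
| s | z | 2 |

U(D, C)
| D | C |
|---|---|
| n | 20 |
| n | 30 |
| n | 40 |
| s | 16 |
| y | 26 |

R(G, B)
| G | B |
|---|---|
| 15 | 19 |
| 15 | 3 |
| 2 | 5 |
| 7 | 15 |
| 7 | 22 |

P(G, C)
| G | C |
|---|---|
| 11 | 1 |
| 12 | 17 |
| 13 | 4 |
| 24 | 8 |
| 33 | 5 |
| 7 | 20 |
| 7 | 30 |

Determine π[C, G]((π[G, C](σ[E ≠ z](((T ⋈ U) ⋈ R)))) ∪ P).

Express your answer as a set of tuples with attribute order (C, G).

T ⋈ U (natural join on D): {(n, a, 7, 20), (n, a, 7, 30), (n, a, 7, 40), (n, m, 15, 20), (n, m, 15, 30), (n, m, 15, 40), (n, q, 37, 20), (n, q, 37, 30), (n, q, 37, 40), (s, q, 5, 16), (s, z, 2, 16)}
(T ⋈ U) ⋈ R (natural join on G): {(n, a, 7, 20, 15), (n, a, 7, 20, 22), (n, a, 7, 30, 15), (n, a, 7, 30, 22), (n, a, 7, 40, 15), (n, a, 7, 40, 22), (n, m, 15, 20, 19), (n, m, 15, 20, 3), (n, m, 15, 30, 19), (n, m, 15, 30, 3), (n, m, 15, 40, 19), (n, m, 15, 40, 3), (s, z, 2, 16, 5)}
Selection E ≠ z: {(n, a, 7, 20, 15), (n, a, 7, 20, 22), (n, a, 7, 30, 15), (n, a, 7, 30, 22), (n, a, 7, 40, 15), (n, a, 7, 40, 22), (n, m, 15, 20, 19), (n, m, 15, 20, 3), (n, m, 15, 30, 19), (n, m, 15, 30, 3), (n, m, 15, 40, 19), (n, m, 15, 40, 3)}
π[G, C]: project onto (G, C) (6 duplicate(s) eliminated) → {(15, 20), (15, 30), (15, 40), (7, 20), (7, 30), (7, 40)}
Taking the union: {(11, 1), (12, 17), (13, 4), (15, 20), (15, 30), (15, 40), (24, 8), (33, 5), (7, 20), (7, 30), (7, 40)}
π[C, G]: project onto (C, G) → {(1, 11), (17, 12), (20, 15), (20, 7), (30, 15), (30, 7), (4, 13), (40, 15), (40, 7), (5, 33), (8, 24)}

{(1, 11), (17, 12), (20, 15), (20, 7), (30, 15), (30, 7), (4, 13), (40, 15), (40, 7), (5, 33), (8, 24)}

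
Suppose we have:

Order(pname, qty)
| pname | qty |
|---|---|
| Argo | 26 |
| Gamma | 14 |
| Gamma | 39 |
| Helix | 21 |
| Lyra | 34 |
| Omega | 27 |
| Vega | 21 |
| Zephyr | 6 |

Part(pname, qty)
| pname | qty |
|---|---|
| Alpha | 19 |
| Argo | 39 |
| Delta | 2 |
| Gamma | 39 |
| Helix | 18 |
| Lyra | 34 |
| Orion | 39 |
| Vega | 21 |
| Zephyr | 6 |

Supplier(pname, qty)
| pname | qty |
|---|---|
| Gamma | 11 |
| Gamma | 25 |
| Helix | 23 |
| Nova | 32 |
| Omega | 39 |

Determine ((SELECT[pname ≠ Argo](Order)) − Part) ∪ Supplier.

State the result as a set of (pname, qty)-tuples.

{(Gamma, 11), (Gamma, 14), (Gamma, 25), (Helix, 21), (Helix, 23), (Nova, 32), (Omega, 27), (Omega, 39)}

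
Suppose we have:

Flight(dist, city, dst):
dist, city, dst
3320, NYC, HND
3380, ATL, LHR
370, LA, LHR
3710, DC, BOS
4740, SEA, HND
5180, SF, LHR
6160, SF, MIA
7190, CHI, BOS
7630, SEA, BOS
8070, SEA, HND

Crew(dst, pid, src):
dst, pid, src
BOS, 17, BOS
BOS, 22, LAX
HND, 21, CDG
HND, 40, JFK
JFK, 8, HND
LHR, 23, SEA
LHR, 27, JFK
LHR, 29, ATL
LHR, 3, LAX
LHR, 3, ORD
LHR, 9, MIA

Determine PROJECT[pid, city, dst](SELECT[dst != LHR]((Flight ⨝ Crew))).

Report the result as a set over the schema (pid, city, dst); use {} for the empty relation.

{(17, CHI, BOS), (17, DC, BOS), (17, SEA, BOS), (21, NYC, HND), (21, SEA, HND), (22, CHI, BOS), (22, DC, BOS), (22, SEA, BOS), (40, NYC, HND), (40, SEA, HND)}

Flight ⋈ Crew (natural join on dst): {(3320, NYC, HND, 21, CDG), (3320, NYC, HND, 40, JFK), (3380, ATL, LHR, 23, SEA), (3380, ATL, LHR, 27, JFK), (3380, ATL, LHR, 29, ATL), (3380, ATL, LHR, 3, LAX), (3380, ATL, LHR, 3, ORD), (3380, ATL, LHR, 9, MIA), (370, LA, LHR, 23, SEA), (370, LA, LHR, 27, JFK), (370, LA, LHR, 29, ATL), (370, LA, LHR, 3, LAX), (370, LA, LHR, 3, ORD), (370, LA, LHR, 9, MIA), (3710, DC, BOS, 17, BOS), (3710, DC, BOS, 22, LAX), (4740, SEA, HND, 21, CDG), (4740, SEA, HND, 40, JFK), (5180, SF, LHR, 23, SEA), (5180, SF, LHR, 27, JFK), (5180, SF, LHR, 29, ATL), (5180, SF, LHR, 3, LAX), (5180, SF, LHR, 3, ORD), (5180, SF, LHR, 9, MIA), (7190, CHI, BOS, 17, BOS), (7190, CHI, BOS, 22, LAX), (7630, SEA, BOS, 17, BOS), (7630, SEA, BOS, 22, LAX), (8070, SEA, HND, 21, CDG), (8070, SEA, HND, 40, JFK)}
Selection dst != LHR: {(3320, NYC, HND, 21, CDG), (3320, NYC, HND, 40, JFK), (3710, DC, BOS, 17, BOS), (3710, DC, BOS, 22, LAX), (4740, SEA, HND, 21, CDG), (4740, SEA, HND, 40, JFK), (7190, CHI, BOS, 17, BOS), (7190, CHI, BOS, 22, LAX), (7630, SEA, BOS, 17, BOS), (7630, SEA, BOS, 22, LAX), (8070, SEA, HND, 21, CDG), (8070, SEA, HND, 40, JFK)}
π[pid, city, dst]: project onto (pid, city, dst) (2 duplicate(s) eliminated) → {(17, CHI, BOS), (17, DC, BOS), (17, SEA, BOS), (21, NYC, HND), (21, SEA, HND), (22, CHI, BOS), (22, DC, BOS), (22, SEA, BOS), (40, NYC, HND), (40, SEA, HND)}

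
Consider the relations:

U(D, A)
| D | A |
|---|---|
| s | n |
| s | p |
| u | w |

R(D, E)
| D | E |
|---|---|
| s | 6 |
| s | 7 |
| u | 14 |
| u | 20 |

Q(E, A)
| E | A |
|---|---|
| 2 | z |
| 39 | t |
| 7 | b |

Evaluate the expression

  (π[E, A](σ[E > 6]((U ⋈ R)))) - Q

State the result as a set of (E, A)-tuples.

Joining U and R on D yields {(s, n, 6), (s, n, 7), (s, p, 6), (s, p, 7), (u, w, 14), (u, w, 20)}.
Filtering on E > 6 leaves {(s, n, 7), (s, p, 7), (u, w, 14), (u, w, 20)}.
π_{E, A} gives {(14, w), (20, w), (7, n), (7, p)}.
Difference: {(14, w), (20, w), (7, n), (7, p)} with {(2, z), (39, t), (7, b)} → {(14, w), (20, w), (7, n), (7, p)}

{(14, w), (20, w), (7, n), (7, p)}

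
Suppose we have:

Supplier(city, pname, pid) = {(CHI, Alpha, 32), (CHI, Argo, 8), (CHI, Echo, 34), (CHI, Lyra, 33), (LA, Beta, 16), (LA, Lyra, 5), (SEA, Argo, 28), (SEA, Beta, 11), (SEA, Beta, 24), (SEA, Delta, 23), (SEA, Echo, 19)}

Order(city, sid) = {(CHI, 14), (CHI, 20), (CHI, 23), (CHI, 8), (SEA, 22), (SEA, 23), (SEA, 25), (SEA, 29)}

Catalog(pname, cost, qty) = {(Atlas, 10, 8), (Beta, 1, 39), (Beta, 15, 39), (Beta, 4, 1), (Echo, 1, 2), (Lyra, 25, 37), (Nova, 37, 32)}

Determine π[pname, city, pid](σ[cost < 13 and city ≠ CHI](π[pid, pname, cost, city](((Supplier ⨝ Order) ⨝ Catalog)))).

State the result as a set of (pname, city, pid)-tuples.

Supplier ⋈ Order (natural join on city): {(CHI, Alpha, 32, 14), (CHI, Alpha, 32, 20), (CHI, Alpha, 32, 23), (CHI, Alpha, 32, 8), (CHI, Argo, 8, 14), (CHI, Argo, 8, 20), (CHI, Argo, 8, 23), (CHI, Argo, 8, 8), (CHI, Echo, 34, 14), (CHI, Echo, 34, 20), (CHI, Echo, 34, 23), (CHI, Echo, 34, 8), (CHI, Lyra, 33, 14), (CHI, Lyra, 33, 20), (CHI, Lyra, 33, 23), (CHI, Lyra, 33, 8), (SEA, Argo, 28, 22), (SEA, Argo, 28, 23), (SEA, Argo, 28, 25), (SEA, Argo, 28, 29), (SEA, Beta, 11, 22), (SEA, Beta, 11, 23), (SEA, Beta, 11, 25), (SEA, Beta, 11, 29), (SEA, Beta, 24, 22), (SEA, Beta, 24, 23), (SEA, Beta, 24, 25), (SEA, Beta, 24, 29), (SEA, Delta, 23, 22), (SEA, Delta, 23, 23), (SEA, Delta, 23, 25), (SEA, Delta, 23, 29), (SEA, Echo, 19, 22), (SEA, Echo, 19, 23), (SEA, Echo, 19, 25), (SEA, Echo, 19, 29)}
(Supplier ⨝ Order) ⋈ Catalog (natural join on pname): {(CHI, Echo, 34, 14, 1, 2), (CHI, Echo, 34, 20, 1, 2), (CHI, Echo, 34, 23, 1, 2), (CHI, Echo, 34, 8, 1, 2), (CHI, Lyra, 33, 14, 25, 37), (CHI, Lyra, 33, 20, 25, 37), (CHI, Lyra, 33, 23, 25, 37), (CHI, Lyra, 33, 8, 25, 37), (SEA, Beta, 11, 22, 1, 39), (SEA, Beta, 11, 22, 15, 39), (SEA, Beta, 11, 22, 4, 1), (SEA, Beta, 11, 23, 1, 39), (SEA, Beta, 11, 23, 15, 39), (SEA, Beta, 11, 23, 4, 1), (SEA, Beta, 11, 25, 1, 39), (SEA, Beta, 11, 25, 15, 39), (SEA, Beta, 11, 25, 4, 1), (SEA, Beta, 11, 29, 1, 39), (SEA, Beta, 11, 29, 15, 39), (SEA, Beta, 11, 29, 4, 1), (SEA, Beta, 24, 22, 1, 39), (SEA, Beta, 24, 22, 15, 39), (SEA, Beta, 24, 22, 4, 1), (SEA, Beta, 24, 23, 1, 39), (SEA, Beta, 24, 23, 15, 39), (SEA, Beta, 24, 23, 4, 1), (SEA, Beta, 24, 25, 1, 39), (SEA, Beta, 24, 25, 15, 39), (SEA, Beta, 24, 25, 4, 1), (SEA, Beta, 24, 29, 1, 39), (SEA, Beta, 24, 29, 15, 39), (SEA, Beta, 24, 29, 4, 1), (SEA, Echo, 19, 22, 1, 2), (SEA, Echo, 19, 23, 1, 2), (SEA, Echo, 19, 25, 1, 2), (SEA, Echo, 19, 29, 1, 2)}
Keep only column(s) pid, pname, cost, city (27 duplicate(s) eliminated): {(11, Beta, 1, SEA), (11, Beta, 15, SEA), (11, Beta, 4, SEA), (19, Echo, 1, SEA), (24, Beta, 1, SEA), (24, Beta, 15, SEA), (24, Beta, 4, SEA), (33, Lyra, 25, CHI), (34, Echo, 1, CHI)}
Apply σ_{cost < 13 and city ≠ CHI}; surviving tuples: {(11, Beta, 1, SEA), (11, Beta, 4, SEA), (19, Echo, 1, SEA), (24, Beta, 1, SEA), (24, Beta, 4, SEA)}
Keep only column(s) pname, city, pid (2 duplicate(s) eliminated): {(Beta, SEA, 11), (Beta, SEA, 24), (Echo, SEA, 19)}

{(Beta, SEA, 11), (Beta, SEA, 24), (Echo, SEA, 19)}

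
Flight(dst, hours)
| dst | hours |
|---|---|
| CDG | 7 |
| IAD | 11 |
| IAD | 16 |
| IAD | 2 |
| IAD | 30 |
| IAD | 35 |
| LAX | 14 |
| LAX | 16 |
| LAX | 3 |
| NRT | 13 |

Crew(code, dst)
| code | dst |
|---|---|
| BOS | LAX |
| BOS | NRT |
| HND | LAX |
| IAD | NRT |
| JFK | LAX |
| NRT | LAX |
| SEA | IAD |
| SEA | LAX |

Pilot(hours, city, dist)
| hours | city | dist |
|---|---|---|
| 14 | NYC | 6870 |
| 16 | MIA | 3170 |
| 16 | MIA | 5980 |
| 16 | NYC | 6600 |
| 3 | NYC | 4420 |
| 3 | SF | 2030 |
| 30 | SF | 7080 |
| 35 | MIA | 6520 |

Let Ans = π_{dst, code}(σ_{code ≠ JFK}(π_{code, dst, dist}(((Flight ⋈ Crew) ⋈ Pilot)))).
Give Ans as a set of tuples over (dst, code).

Natural join on dst: {(IAD, 11, SEA), (IAD, 16, SEA), (IAD, 2, SEA), (IAD, 30, SEA), (IAD, 35, SEA), (LAX, 14, BOS), (LAX, 14, HND), (LAX, 14, JFK), (LAX, 14, NRT), (LAX, 14, SEA), (LAX, 16, BOS), (LAX, 16, HND), (LAX, 16, JFK), (LAX, 16, NRT), (LAX, 16, SEA), (LAX, 3, BOS), (LAX, 3, HND), (LAX, 3, JFK), (LAX, 3, NRT), (LAX, 3, SEA), (NRT, 13, BOS), (NRT, 13, IAD)}
Natural join on hours: {(IAD, 16, SEA, MIA, 3170), (IAD, 16, SEA, MIA, 5980), (IAD, 16, SEA, NYC, 6600), (IAD, 30, SEA, SF, 7080), (IAD, 35, SEA, MIA, 6520), (LAX, 14, BOS, NYC, 6870), (LAX, 14, HND, NYC, 6870), (LAX, 14, JFK, NYC, 6870), (LAX, 14, NRT, NYC, 6870), (LAX, 14, SEA, NYC, 6870), (LAX, 16, BOS, MIA, 3170), (LAX, 16, BOS, MIA, 5980), (LAX, 16, BOS, NYC, 6600), (LAX, 16, HND, MIA, 3170), (LAX, 16, HND, MIA, 5980), (LAX, 16, HND, NYC, 6600), (LAX, 16, JFK, MIA, 3170), (LAX, 16, JFK, MIA, 5980), (LAX, 16, JFK, NYC, 6600), (LAX, 16, NRT, MIA, 3170), (LAX, 16, NRT, MIA, 5980), (LAX, 16, NRT, NYC, 6600), (LAX, 16, SEA, MIA, 3170), (LAX, 16, SEA, MIA, 5980), (LAX, 16, SEA, NYC, 6600), (LAX, 3, BOS, NYC, 4420), (LAX, 3, BOS, SF, 2030), (LAX, 3, HND, NYC, 4420), (LAX, 3, HND, SF, 2030), (LAX, 3, JFK, NYC, 4420), (LAX, 3, JFK, SF, 2030), (LAX, 3, NRT, NYC, 4420), (LAX, 3, NRT, SF, 2030), (LAX, 3, SEA, NYC, 4420), (LAX, 3, SEA, SF, 2030)}
Projecting to code, dst, dist: {(BOS, LAX, 2030), (BOS, LAX, 3170), (BOS, LAX, 4420), (BOS, LAX, 5980), (BOS, LAX, 6600), (BOS, LAX, 6870), (HND, LAX, 2030), (HND, LAX, 3170), (HND, LAX, 4420), (HND, LAX, 5980), (HND, LAX, 6600), (HND, LAX, 6870), (JFK, LAX, 2030), (JFK, LAX, 3170), (JFK, LAX, 4420), (JFK, LAX, 5980), (JFK, LAX, 6600), (JFK, LAX, 6870), (NRT, LAX, 2030), (NRT, LAX, 3170), (NRT, LAX, 4420), (NRT, LAX, 5980), (NRT, LAX, 6600), (NRT, LAX, 6870), (SEA, IAD, 3170), (SEA, IAD, 5980), (SEA, IAD, 6520), (SEA, IAD, 6600), (SEA, IAD, 7080), (SEA, LAX, 2030), (SEA, LAX, 3170), (SEA, LAX, 4420), (SEA, LAX, 5980), (SEA, LAX, 6600), (SEA, LAX, 6870)}
Filtering on code ≠ JFK leaves {(BOS, LAX, 2030), (BOS, LAX, 3170), (BOS, LAX, 4420), (BOS, LAX, 5980), (BOS, LAX, 6600), (BOS, LAX, 6870), (HND, LAX, 2030), (HND, LAX, 3170), (HND, LAX, 4420), (HND, LAX, 5980), (HND, LAX, 6600), (HND, LAX, 6870), (NRT, LAX, 2030), (NRT, LAX, 3170), (NRT, LAX, 4420), (NRT, LAX, 5980), (NRT, LAX, 6600), (NRT, LAX, 6870), (SEA, IAD, 3170), (SEA, IAD, 5980), (SEA, IAD, 6520), (SEA, IAD, 6600), (SEA, IAD, 7080), (SEA, LAX, 2030), (SEA, LAX, 3170), (SEA, LAX, 4420), (SEA, LAX, 5980), (SEA, LAX, 6600), (SEA, LAX, 6870)}.
Projecting to dst, code (24 duplicate(s) eliminated): {(IAD, SEA), (LAX, BOS), (LAX, HND), (LAX, NRT), (LAX, SEA)}

{(IAD, SEA), (LAX, BOS), (LAX, HND), (LAX, NRT), (LAX, SEA)}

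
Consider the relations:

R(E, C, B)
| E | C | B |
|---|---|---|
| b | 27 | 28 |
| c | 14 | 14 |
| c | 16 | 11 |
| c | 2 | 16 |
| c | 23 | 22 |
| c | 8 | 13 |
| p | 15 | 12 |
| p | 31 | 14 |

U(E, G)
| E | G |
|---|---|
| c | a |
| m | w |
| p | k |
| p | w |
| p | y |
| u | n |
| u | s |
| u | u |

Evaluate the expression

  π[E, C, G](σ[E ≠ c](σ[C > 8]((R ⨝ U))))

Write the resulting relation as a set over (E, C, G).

Natural join on E: {(c, 14, 14, a), (c, 16, 11, a), (c, 2, 16, a), (c, 23, 22, a), (c, 8, 13, a), (p, 15, 12, k), (p, 15, 12, w), (p, 15, 12, y), (p, 31, 14, k), (p, 31, 14, w), (p, 31, 14, y)}
Selection C > 8: {(c, 14, 14, a), (c, 16, 11, a), (c, 23, 22, a), (p, 15, 12, k), (p, 15, 12, w), (p, 15, 12, y), (p, 31, 14, k), (p, 31, 14, w), (p, 31, 14, y)}
Selection E ≠ c: {(p, 15, 12, k), (p, 15, 12, w), (p, 15, 12, y), (p, 31, 14, k), (p, 31, 14, w), (p, 31, 14, y)}
Projecting to E, C, G: {(p, 15, k), (p, 15, w), (p, 15, y), (p, 31, k), (p, 31, w), (p, 31, y)}

{(p, 15, k), (p, 15, w), (p, 15, y), (p, 31, k), (p, 31, w), (p, 31, y)}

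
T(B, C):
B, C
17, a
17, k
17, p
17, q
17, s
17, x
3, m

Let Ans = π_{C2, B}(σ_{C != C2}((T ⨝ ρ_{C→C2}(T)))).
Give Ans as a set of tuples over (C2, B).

{(a, 17), (k, 17), (p, 17), (q, 17), (s, 17), (x, 17)}

ρ[C→C2]: schema becomes (B, C2); tuples unchanged.
Natural join on B: {(17, a, a), (17, a, k), (17, a, p), (17, a, q), (17, a, s), (17, a, x), (17, k, a), (17, k, k), (17, k, p), (17, k, q), (17, k, s), (17, k, x), (17, p, a), (17, p, k), (17, p, p), (17, p, q), (17, p, s), (17, p, x), (17, q, a), (17, q, k), (17, q, p), (17, q, q), (17, q, s), (17, q, x), (17, s, a), (17, s, k), (17, s, p), (17, s, q), (17, s, s), (17, s, x), (17, x, a), (17, x, k), (17, x, p), (17, x, q), (17, x, s), (17, x, x), (3, m, m)}
Apply σ_{C != C2}; surviving tuples: {(17, a, k), (17, a, p), (17, a, q), (17, a, s), (17, a, x), (17, k, a), (17, k, p), (17, k, q), (17, k, s), (17, k, x), (17, p, a), (17, p, k), (17, p, q), (17, p, s), (17, p, x), (17, q, a), (17, q, k), (17, q, p), (17, q, s), (17, q, x), (17, s, a), (17, s, k), (17, s, p), (17, s, q), (17, s, x), (17, x, a), (17, x, k), (17, x, p), (17, x, q), (17, x, s)}
Projecting to C2, B (24 duplicate(s) eliminated): {(a, 17), (k, 17), (p, 17), (q, 17), (s, 17), (x, 17)}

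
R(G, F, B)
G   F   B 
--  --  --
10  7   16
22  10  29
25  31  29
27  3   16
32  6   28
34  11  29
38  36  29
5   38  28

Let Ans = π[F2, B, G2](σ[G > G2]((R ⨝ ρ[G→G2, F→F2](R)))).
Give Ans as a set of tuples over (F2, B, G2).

ρ[G→G2, F→F2]: schema becomes (G2, F2, B); tuples unchanged.
R ⋈ ρ[G→G2, F→F2](R) (natural join on B): {(10, 7, 16, 10, 7), (10, 7, 16, 27, 3), (22, 10, 29, 22, 10), (22, 10, 29, 25, 31), (22, 10, 29, 34, 11), (22, 10, 29, 38, 36), (25, 31, 29, 22, 10), (25, 31, 29, 25, 31), (25, 31, 29, 34, 11), (25, 31, 29, 38, 36), (27, 3, 16, 10, 7), (27, 3, 16, 27, 3), (32, 6, 28, 32, 6), (32, 6, 28, 5, 38), (34, 11, 29, 22, 10), (34, 11, 29, 25, 31), (34, 11, 29, 34, 11), (34, 11, 29, 38, 36), (38, 36, 29, 22, 10), (38, 36, 29, 25, 31), (38, 36, 29, 34, 11), (38, 36, 29, 38, 36), (5, 38, 28, 32, 6), (5, 38, 28, 5, 38)}
Filtering on G > G2 leaves {(25, 31, 29, 22, 10), (27, 3, 16, 10, 7), (32, 6, 28, 5, 38), (34, 11, 29, 22, 10), (34, 11, 29, 25, 31), (38, 36, 29, 22, 10), (38, 36, 29, 25, 31), (38, 36, 29, 34, 11)}.
Keep only column(s) F2, B, G2 (3 duplicate(s) eliminated): {(10, 29, 22), (11, 29, 34), (31, 29, 25), (38, 28, 5), (7, 16, 10)}

{(10, 29, 22), (11, 29, 34), (31, 29, 25), (38, 28, 5), (7, 16, 10)}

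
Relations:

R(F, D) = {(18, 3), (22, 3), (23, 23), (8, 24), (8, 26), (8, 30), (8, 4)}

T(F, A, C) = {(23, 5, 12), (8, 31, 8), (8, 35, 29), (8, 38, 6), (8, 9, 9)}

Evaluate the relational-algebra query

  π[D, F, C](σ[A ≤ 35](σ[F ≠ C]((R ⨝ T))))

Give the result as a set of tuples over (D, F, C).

{(23, 23, 12), (24, 8, 29), (24, 8, 9), (26, 8, 29), (26, 8, 9), (30, 8, 29), (30, 8, 9), (4, 8, 29), (4, 8, 9)}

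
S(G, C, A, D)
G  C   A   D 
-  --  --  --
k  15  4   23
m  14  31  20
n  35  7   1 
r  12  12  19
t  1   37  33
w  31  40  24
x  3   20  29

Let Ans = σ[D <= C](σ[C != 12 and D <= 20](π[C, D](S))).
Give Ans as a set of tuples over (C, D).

π[C, D]: project onto (C, D) → {(1, 33), (12, 19), (14, 20), (15, 23), (3, 29), (31, 24), (35, 1)}
Apply σ_{C != 12 and D <= 20}; surviving tuples: {(14, 20), (35, 1)}
Apply σ_{D <= C}; surviving tuples: {(35, 1)}

{(35, 1)}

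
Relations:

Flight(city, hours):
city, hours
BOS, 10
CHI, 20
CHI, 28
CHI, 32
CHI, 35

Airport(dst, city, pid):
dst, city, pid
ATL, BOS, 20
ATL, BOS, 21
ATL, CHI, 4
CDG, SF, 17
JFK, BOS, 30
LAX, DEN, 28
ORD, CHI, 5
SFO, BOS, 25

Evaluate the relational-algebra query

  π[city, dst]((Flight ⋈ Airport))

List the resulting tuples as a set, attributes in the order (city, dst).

Joining Flight and Airport on city yields {(BOS, 10, ATL, 20), (BOS, 10, ATL, 21), (BOS, 10, JFK, 30), (BOS, 10, SFO, 25), (CHI, 20, ATL, 4), (CHI, 20, ORD, 5), (CHI, 28, ATL, 4), (CHI, 28, ORD, 5), (CHI, 32, ATL, 4), (CHI, 32, ORD, 5), (CHI, 35, ATL, 4), (CHI, 35, ORD, 5)}.
π[city, dst]: project onto (city, dst) (7 duplicate(s) eliminated) → {(BOS, ATL), (BOS, JFK), (BOS, SFO), (CHI, ATL), (CHI, ORD)}

{(BOS, ATL), (BOS, JFK), (BOS, SFO), (CHI, ATL), (CHI, ORD)}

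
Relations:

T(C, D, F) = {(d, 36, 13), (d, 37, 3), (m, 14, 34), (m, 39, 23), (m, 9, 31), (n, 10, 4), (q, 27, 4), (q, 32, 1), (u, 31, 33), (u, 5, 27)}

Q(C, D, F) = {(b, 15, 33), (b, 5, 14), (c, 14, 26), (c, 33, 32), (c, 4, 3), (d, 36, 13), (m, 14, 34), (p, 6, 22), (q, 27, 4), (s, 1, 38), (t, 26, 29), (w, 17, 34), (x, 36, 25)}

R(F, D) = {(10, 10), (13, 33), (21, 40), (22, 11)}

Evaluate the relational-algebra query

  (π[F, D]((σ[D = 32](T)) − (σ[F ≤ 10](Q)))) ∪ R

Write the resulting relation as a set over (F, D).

{(1, 32), (10, 10), (13, 33), (21, 40), (22, 11)}

Filtering on D = 32 leaves {(q, 32, 1)}.
Filtering on F ≤ 10 leaves {(c, 4, 3), (q, 27, 4)}.
Taking the difference: {(q, 32, 1)}
Projecting to F, D: {(1, 32)}
Taking the union: {(1, 32), (10, 10), (13, 33), (21, 40), (22, 11)}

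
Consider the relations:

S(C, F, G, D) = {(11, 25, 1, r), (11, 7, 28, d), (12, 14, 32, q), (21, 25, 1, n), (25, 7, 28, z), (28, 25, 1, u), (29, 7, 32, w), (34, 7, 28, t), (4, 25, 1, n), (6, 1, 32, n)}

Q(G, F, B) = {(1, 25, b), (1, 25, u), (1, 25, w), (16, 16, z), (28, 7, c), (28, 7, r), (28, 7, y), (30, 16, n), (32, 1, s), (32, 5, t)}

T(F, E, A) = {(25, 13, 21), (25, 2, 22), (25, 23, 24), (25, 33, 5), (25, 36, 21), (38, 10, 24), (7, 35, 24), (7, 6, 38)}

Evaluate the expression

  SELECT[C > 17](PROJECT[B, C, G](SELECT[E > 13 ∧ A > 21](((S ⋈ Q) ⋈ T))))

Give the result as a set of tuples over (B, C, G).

{(b, 21, 1), (b, 28, 1), (c, 25, 28), (c, 34, 28), (r, 25, 28), (r, 34, 28), (u, 21, 1), (u, 28, 1), (w, 21, 1), (w, 28, 1), (y, 25, 28), (y, 34, 28)}

Natural join on F, G: {(11, 25, 1, r, b), (11, 25, 1, r, u), (11, 25, 1, r, w), (11, 7, 28, d, c), (11, 7, 28, d, r), (11, 7, 28, d, y), (21, 25, 1, n, b), (21, 25, 1, n, u), (21, 25, 1, n, w), (25, 7, 28, z, c), (25, 7, 28, z, r), (25, 7, 28, z, y), (28, 25, 1, u, b), (28, 25, 1, u, u), (28, 25, 1, u, w), (34, 7, 28, t, c), (34, 7, 28, t, r), (34, 7, 28, t, y), (4, 25, 1, n, b), (4, 25, 1, n, u), (4, 25, 1, n, w), (6, 1, 32, n, s)}
Natural join on F: {(11, 25, 1, r, b, 13, 21), (11, 25, 1, r, b, 2, 22), (11, 25, 1, r, b, 23, 24), (11, 25, 1, r, b, 33, 5), (11, 25, 1, r, b, 36, 21), (11, 25, 1, r, u, 13, 21), (11, 25, 1, r, u, 2, 22), (11, 25, 1, r, u, 23, 24), (11, 25, 1, r, u, 33, 5), (11, 25, 1, r, u, 36, 21), (11, 25, 1, r, w, 13, 21), (11, 25, 1, r, w, 2, 22), (11, 25, 1, r, w, 23, 24), (11, 25, 1, r, w, 33, 5), (11, 25, 1, r, w, 36, 21), (11, 7, 28, d, c, 35, 24), (11, 7, 28, d, c, 6, 38), (11, 7, 28, d, r, 35, 24), (11, 7, 28, d, r, 6, 38), (11, 7, 28, d, y, 35, 24), (11, 7, 28, d, y, 6, 38), (21, 25, 1, n, b, 13, 21), (21, 25, 1, n, b, 2, 22), (21, 25, 1, n, b, 23, 24), (21, 25, 1, n, b, 33, 5), (21, 25, 1, n, b, 36, 21), (21, 25, 1, n, u, 13, 21), (21, 25, 1, n, u, 2, 22), (21, 25, 1, n, u, 23, 24), (21, 25, 1, n, u, 33, 5), (21, 25, 1, n, u, 36, 21), (21, 25, 1, n, w, 13, 21), (21, 25, 1, n, w, 2, 22), (21, 25, 1, n, w, 23, 24), (21, 25, 1, n, w, 33, 5), (21, 25, 1, n, w, 36, 21), (25, 7, 28, z, c, 35, 24), (25, 7, 28, z, c, 6, 38), (25, 7, 28, z, r, 35, 24), (25, 7, 28, z, r, 6, 38), (25, 7, 28, z, y, 35, 24), (25, 7, 28, z, y, 6, 38), (28, 25, 1, u, b, 13, 21), (28, 25, 1, u, b, 2, 22), (28, 25, 1, u, b, 23, 24), (28, 25, 1, u, b, 33, 5), (28, 25, 1, u, b, 36, 21), (28, 25, 1, u, u, 13, 21), (28, 25, 1, u, u, 2, 22), (28, 25, 1, u, u, 23, 24), (28, 25, 1, u, u, 33, 5), (28, 25, 1, u, u, 36, 21), (28, 25, 1, u, w, 13, 21), (28, 25, 1, u, w, 2, 22), (28, 25, 1, u, w, 23, 24), (28, 25, 1, u, w, 33, 5), (28, 25, 1, u, w, 36, 21), (34, 7, 28, t, c, 35, 24), (34, 7, 28, t, c, 6, 38), (34, 7, 28, t, r, 35, 24), (34, 7, 28, t, r, 6, 38), (34, 7, 28, t, y, 35, 24), (34, 7, 28, t, y, 6, 38), (4, 25, 1, n, b, 13, 21), (4, 25, 1, n, b, 2, 22), (4, 25, 1, n, b, 23, 24), (4, 25, 1, n, b, 33, 5), (4, 25, 1, n, b, 36, 21), (4, 25, 1, n, u, 13, 21), (4, 25, 1, n, u, 2, 22), (4, 25, 1, n, u, 23, 24), (4, 25, 1, n, u, 33, 5), (4, 25, 1, n, u, 36, 21), (4, 25, 1, n, w, 13, 21), (4, 25, 1, n, w, 2, 22), (4, 25, 1, n, w, 23, 24), (4, 25, 1, n, w, 33, 5), (4, 25, 1, n, w, 36, 21)}
σ[E > 13 ∧ A > 21]: keep tuples satisfying E > 13 ∧ A > 21 → {(11, 25, 1, r, b, 23, 24), (11, 25, 1, r, u, 23, 24), (11, 25, 1, r, w, 23, 24), (11, 7, 28, d, c, 35, 24), (11, 7, 28, d, r, 35, 24), (11, 7, 28, d, y, 35, 24), (21, 25, 1, n, b, 23, 24), (21, 25, 1, n, u, 23, 24), (21, 25, 1, n, w, 23, 24), (25, 7, 28, z, c, 35, 24), (25, 7, 28, z, r, 35, 24), (25, 7, 28, z, y, 35, 24), (28, 25, 1, u, b, 23, 24), (28, 25, 1, u, u, 23, 24), (28, 25, 1, u, w, 23, 24), (34, 7, 28, t, c, 35, 24), (34, 7, 28, t, r, 35, 24), (34, 7, 28, t, y, 35, 24), (4, 25, 1, n, b, 23, 24), (4, 25, 1, n, u, 23, 24), (4, 25, 1, n, w, 23, 24)}
Keep only column(s) B, C, G: {(b, 11, 1), (b, 21, 1), (b, 28, 1), (b, 4, 1), (c, 11, 28), (c, 25, 28), (c, 34, 28), (r, 11, 28), (r, 25, 28), (r, 34, 28), (u, 11, 1), (u, 21, 1), (u, 28, 1), (u, 4, 1), (w, 11, 1), (w, 21, 1), (w, 28, 1), (w, 4, 1), (y, 11, 28), (y, 25, 28), (y, 34, 28)}
σ[C > 17]: keep tuples satisfying C > 17 → {(b, 21, 1), (b, 28, 1), (c, 25, 28), (c, 34, 28), (r, 25, 28), (r, 34, 28), (u, 21, 1), (u, 28, 1), (w, 21, 1), (w, 28, 1), (y, 25, 28), (y, 34, 28)}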